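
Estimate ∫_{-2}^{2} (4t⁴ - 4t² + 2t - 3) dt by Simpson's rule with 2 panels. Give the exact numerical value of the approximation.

h = (2 − (-2))/2 = 2.
Nodes t₀,…,t₂ = -2, 0, 2.
f(t) = 4t⁴ - 4t² + 2t - 3: f₀=41, f₁=-3, f₂=49.
(h/3)·[f₀ + 4f₁ + f₂] = 0.666667·(78) = 52.

52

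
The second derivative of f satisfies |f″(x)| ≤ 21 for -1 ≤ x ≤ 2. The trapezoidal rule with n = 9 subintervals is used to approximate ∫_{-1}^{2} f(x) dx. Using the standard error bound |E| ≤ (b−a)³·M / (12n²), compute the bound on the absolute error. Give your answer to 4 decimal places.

|E| ≤ (3)³·21 / (12·9²) = 567/972 = 0.5833.

0.5833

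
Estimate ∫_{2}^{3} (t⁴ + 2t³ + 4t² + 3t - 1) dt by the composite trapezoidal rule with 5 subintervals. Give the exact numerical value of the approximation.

h = (3 − 2)/5 = 0.2.
Nodes t₀,…,t₅ = 2, 2.2, 2.4, 2.6, 2.8, 3.
f(t) = t⁴ + 2t³ + 4t² + 3t - 1: f₀=53, f₁=69.6816, f₂=90.0656, f₃=114.6896, f₄=144.1296, f₅=179.
(h/2)·[f₀ + 2f₁ + 2f₂ + 2f₃ + 2f₄ + f₅] = 0.1·(1069.1328) = 106.91328.

106.91328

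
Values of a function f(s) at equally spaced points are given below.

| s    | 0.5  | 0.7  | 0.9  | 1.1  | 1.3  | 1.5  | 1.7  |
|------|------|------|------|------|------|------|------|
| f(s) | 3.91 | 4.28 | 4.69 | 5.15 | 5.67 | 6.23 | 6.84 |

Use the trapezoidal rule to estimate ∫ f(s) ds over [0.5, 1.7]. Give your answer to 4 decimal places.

h = 0.2, n = 6.
(h/2)·[y₀ + 2y₁ + 2y₂ + 2y₃ + 2y₄ + 2y₅ + y₆] = 0.1·(62.79) = 6.2790.

6.2790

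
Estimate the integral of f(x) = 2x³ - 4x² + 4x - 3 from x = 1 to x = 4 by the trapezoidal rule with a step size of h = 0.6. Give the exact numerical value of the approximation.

66.48

h = (4 − 1)/5 = 0.6.
Nodes x₀,…,x₅ = 1, 1.6, 2.2, 2.8, 3.4, 4.
f(x) = 2x³ - 4x² + 4x - 3: f₀=-1, f₁=1.352, f₂=7.736, f₃=20.744, f₄=42.968, f₅=77.
(h/2)·[f₀ + 2f₁ + 2f₂ + 2f₃ + 2f₄ + f₅] = 0.3·(221.6) = 66.48.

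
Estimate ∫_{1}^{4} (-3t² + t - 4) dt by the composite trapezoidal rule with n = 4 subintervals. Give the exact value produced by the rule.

-68.34375

h = (4 − 1)/4 = 0.75.
Nodes t₀,…,t₄ = 1, 1.75, 2.5, 3.25, 4.
f(t) = -3t² + t - 4: f₀=-6, f₁=-11.4375, f₂=-20.25, f₃=-32.4375, f₄=-48.
(h/2)·[f₀ + 2f₁ + 2f₂ + 2f₃ + f₄] = 0.375·(-182.25) = -68.34375.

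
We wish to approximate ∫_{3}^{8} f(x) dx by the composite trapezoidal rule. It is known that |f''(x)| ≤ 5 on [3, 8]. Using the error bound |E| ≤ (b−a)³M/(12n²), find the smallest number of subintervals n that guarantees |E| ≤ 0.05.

Need 625/(12n²) ≤ 0.05.
n² ≥ 625/(12·0.05) = 1041.67 ⇒ n ≥ 32.2749, so the smallest n is 33.

33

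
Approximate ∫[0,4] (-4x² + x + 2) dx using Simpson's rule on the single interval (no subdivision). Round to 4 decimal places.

-69.3333

S = (b−a)/6 · [f(0) + 4f(2) + f(4)] = 0.666667·[2 + 4·(-12) + (-58)] = -69.3333.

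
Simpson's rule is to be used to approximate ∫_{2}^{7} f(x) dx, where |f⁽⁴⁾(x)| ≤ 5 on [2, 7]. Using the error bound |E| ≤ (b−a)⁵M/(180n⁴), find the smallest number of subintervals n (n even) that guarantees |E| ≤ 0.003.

14

Need 15625/(180n⁴) ≤ 0.003.
n⁴ ≥ 15625/(180·0.003) = 28935.2 ⇒ n ≥ 13.0424, so the smallest even n is 14. (n must be even for Simpson's rule.)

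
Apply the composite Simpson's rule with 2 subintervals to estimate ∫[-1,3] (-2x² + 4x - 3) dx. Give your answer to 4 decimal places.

h = (3 − (-1))/2 = 2.
Nodes x₀,…,x₂ = -1, 1, 3.
f(x) = -2x² + 4x - 3: f₀=-9, f₁=-1, f₂=-9.
(h/3)·[f₀ + 4f₁ + f₂] = 0.666667·(-22) = -14.6667.

-14.6667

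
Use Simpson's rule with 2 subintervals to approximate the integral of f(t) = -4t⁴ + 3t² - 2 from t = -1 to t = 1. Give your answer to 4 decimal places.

-4.6667

h = (1 − (-1))/2 = 1.
Nodes t₀,…,t₂ = -1, 0, 1.
f(t) = -4t⁴ + 3t² - 2: f₀=-3, f₁=-2, f₂=-3.
(h/3)·[f₀ + 4f₁ + f₂] = 0.333333·(-14) = -4.6667.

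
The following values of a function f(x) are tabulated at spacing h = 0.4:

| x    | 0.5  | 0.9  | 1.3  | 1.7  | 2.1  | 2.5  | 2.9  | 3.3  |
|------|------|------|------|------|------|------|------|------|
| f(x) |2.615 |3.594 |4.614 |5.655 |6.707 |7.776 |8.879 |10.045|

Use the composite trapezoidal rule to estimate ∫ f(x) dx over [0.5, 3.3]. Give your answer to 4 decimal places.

17.4220

h = 0.4, n = 7.
(h/2)·[y₀ + 2y₁ + 2y₂ + 2y₃ + 2y₄ + 2y₅ + 2y₆ + y₇] = 0.2·(87.110) = 17.4220.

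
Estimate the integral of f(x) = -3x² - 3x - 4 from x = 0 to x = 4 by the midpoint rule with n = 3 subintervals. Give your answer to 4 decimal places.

-102.2222

h = (4 − 0)/3 = 1.333333.
Midpoints m₁,…,m₃ = 0.666667, 2, 3.333333.
f(m₁)=-7.333333, f(m₂)=-22, f(m₃)=-47.333333.
h·[f(m₁) + f(m₂) + f(m₃)] = 1.333333·(-76.666667) = -102.2222.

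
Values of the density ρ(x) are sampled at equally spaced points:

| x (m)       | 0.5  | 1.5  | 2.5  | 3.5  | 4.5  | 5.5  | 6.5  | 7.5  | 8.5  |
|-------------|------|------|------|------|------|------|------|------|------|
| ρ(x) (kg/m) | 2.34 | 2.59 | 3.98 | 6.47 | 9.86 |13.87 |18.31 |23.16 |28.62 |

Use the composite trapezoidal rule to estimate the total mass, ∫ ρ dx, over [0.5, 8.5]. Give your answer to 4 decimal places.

h = 1, n = 8.
(h/2)·[y₀ + 2y₁ + 2y₂ + 2y₃ + 2y₄ + 2y₅ + 2y₆ + 2y₇ + y₈] = 0.5·(187.44) = 93.7200.

93.7200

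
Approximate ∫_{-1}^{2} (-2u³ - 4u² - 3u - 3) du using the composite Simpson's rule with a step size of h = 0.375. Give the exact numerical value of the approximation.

h = (2 − (-1))/8 = 0.375.
Nodes u₀,…,u₈ = -1, -0.625, -0.25, 0.125, 0.5, 0.875, 1.25, 1.625, 2.
f(u) = -2u³ - 4u² - 3u - 3: f₀=-2, f₁=-2.19921875, f₂=-2.46875, f₃=-3.44140625, f₄=-5.75, f₅=-10.02734375, f₆=-16.90625, f₇=-27.01953125, f₈=-41.
(h/3)·[f₀ + 4f₁ + 2f₂ + 4f₃ + 2f₄ + 4f₅ + 2f₆ + 4f₇ + f₈] = 0.125·(-264) = -33.

-33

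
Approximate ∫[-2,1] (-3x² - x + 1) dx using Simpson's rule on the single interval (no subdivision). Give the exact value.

-4.5

S = (b−a)/6 · [f(-2) + 4f(-0.5) + f(1)] = 0.5·[(-9) + 4·0.75 + (-3)] = -4.5.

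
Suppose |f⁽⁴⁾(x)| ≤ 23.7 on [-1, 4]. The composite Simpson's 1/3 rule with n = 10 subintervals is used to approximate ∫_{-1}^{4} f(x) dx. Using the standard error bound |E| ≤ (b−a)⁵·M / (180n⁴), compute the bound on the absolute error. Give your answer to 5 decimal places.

|E| ≤ (5)⁵·23.7 / (180·10⁴) = 74062.5/1800000 = 0.04115.

0.04115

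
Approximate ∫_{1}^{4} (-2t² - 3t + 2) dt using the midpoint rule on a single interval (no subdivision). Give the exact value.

M = (b−a)·f(2.5) = 3·(-18) = -54.

-54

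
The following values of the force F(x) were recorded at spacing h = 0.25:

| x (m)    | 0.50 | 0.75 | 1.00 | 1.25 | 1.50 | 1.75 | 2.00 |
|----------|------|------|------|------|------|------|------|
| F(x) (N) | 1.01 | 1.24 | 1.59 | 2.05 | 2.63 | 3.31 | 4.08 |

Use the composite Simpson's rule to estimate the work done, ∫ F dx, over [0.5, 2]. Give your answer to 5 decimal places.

h = 0.25, n = 6.
(h/3)·[y₀ + 4y₁ + 2y₂ + 4y₃ + 2y₄ + 4y₅ + y₆] = 0.083333·(39.93) = 3.32750.

3.32750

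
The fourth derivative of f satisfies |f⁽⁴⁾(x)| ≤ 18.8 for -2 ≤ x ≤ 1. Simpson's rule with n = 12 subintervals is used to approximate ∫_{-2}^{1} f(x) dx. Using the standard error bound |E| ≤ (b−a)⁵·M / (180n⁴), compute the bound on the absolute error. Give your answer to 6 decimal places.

|E| ≤ (3)⁵·18.8 / (180·12⁴) = 4568.4/3732480 = 0.001224.

0.001224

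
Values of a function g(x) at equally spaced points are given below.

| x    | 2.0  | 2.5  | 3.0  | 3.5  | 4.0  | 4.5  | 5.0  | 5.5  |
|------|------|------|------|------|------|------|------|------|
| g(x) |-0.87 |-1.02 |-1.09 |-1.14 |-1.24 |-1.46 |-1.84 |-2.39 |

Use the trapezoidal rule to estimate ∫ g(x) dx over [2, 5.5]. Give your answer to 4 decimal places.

h = 0.5, n = 7.
(h/2)·[y₀ + 2y₁ + 2y₂ + 2y₃ + 2y₄ + 2y₅ + 2y₆ + y₇] = 0.25·(-18.84) = -4.7100.

-4.7100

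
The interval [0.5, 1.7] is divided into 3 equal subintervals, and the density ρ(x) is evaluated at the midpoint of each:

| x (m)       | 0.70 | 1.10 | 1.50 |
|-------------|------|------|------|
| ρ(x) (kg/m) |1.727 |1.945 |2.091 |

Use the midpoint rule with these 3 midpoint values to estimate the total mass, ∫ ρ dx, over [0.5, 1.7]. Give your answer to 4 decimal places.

h = 0.4, n = 3.
h·[y(m₁) + y(m₂) + y(m₃)] = 0.4·(5.763) = 2.3052.

2.3052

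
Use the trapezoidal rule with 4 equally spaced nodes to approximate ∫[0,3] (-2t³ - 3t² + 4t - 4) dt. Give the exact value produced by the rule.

h = (3 − 0)/3 = 1.
Nodes t₀,…,t₃ = 0, 1, 2, 3.
f(t) = -2t³ - 3t² + 4t - 4: f₀=-4, f₁=-5, f₂=-24, f₃=-73.
(h/2)·[f₀ + 2f₁ + 2f₂ + f₃] = 0.5·(-135) = -67.5.

-67.5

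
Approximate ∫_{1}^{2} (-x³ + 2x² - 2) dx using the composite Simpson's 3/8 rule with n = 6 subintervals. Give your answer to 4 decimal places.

-1.0833

h = (2 − 1)/6 = 0.166667.
Nodes x₀,…,x₆ = 1, 1.166667, 1.333333, 1.5, 1.666667, 1.833333, 2.
f(x) = -x³ + 2x² - 2: f₀=-1, f₁=-0.865741, f₂=-0.814815, f₃=-0.875, f₄=-1.074074, f₅=-1.439815, f₆=-2.
(3h/8)·[f₀ + 3f₁ + 3f₂ + 2f₃ + 3f₄ + 3f₅ + f₆] = 0.0625·(-17.333333) = -1.0833.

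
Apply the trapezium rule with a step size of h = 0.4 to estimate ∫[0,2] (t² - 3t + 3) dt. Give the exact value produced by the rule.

h = (2 − 0)/5 = 0.4.
Nodes t₀,…,t₅ = 0, 0.4, 0.8, 1.2, 1.6, 2.
f(t) = t² - 3t + 3: f₀=3, f₁=1.96, f₂=1.24, f₃=0.84, f₄=0.76, f₅=1.
(h/2)·[f₀ + 2f₁ + 2f₂ + 2f₃ + 2f₄ + f₅] = 0.2·(13.6) = 2.72.

2.72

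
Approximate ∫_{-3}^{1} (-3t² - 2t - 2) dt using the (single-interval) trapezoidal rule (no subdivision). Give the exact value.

-60

T = (b−a)/2 · [f(-3) + f(1)] = 2·[(-23) + (-7)] = -60.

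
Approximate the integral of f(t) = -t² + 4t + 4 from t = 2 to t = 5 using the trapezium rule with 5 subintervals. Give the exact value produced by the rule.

h = (5 − 2)/5 = 0.6.
Nodes t₀,…,t₅ = 2, 2.6, 3.2, 3.8, 4.4, 5.
f(t) = -t² + 4t + 4: f₀=8, f₁=7.64, f₂=6.56, f₃=4.76, f₄=2.24, f₅=-1.
(h/2)·[f₀ + 2f₁ + 2f₂ + 2f₃ + 2f₄ + f₅] = 0.3·(49.4) = 14.82.

14.82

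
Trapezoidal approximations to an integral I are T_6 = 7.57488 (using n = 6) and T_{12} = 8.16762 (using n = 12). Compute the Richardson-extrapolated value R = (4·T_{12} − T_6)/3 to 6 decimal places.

8.365200

R = (4·T_{12} − T_6) / 3 = (4·8.16762 − 7.57488)/3 = (25.09560)/3 = 8.365200.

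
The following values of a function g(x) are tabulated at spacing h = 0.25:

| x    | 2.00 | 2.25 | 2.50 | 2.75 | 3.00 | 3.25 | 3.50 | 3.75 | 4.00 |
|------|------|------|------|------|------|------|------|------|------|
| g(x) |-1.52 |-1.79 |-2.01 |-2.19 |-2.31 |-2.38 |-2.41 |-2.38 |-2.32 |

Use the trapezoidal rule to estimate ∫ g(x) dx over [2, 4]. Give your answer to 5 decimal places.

-4.34750

h = 0.25, n = 8.
(h/2)·[y₀ + 2y₁ + 2y₂ + 2y₃ + 2y₄ + 2y₅ + 2y₆ + 2y₇ + y₈] = 0.125·(-34.78) = -4.34750.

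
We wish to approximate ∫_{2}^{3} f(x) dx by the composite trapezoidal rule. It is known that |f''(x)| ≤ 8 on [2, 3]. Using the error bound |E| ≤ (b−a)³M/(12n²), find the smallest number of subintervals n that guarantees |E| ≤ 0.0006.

34

Need 8/(12n²) ≤ 0.0006.
n² ≥ 8/(12·0.0006) = 1111.11 ⇒ n ≥ 33.3333, so the smallest n is 34.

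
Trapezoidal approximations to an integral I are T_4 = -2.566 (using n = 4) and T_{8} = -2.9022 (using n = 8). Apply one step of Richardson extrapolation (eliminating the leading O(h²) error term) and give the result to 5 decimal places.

-3.01427

R = (4·T_{8} − T_4) / 3 = (4·(-2.9022) − (-2.566))/3 = (-9.0428)/3 = -3.01427.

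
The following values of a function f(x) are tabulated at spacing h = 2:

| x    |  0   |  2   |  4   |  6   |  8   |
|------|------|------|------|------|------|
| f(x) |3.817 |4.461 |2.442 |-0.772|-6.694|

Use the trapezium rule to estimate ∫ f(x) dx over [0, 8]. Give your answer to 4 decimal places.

h = 2, n = 4.
(h/2)·[y₀ + 2y₁ + 2y₂ + 2y₃ + y₄] = 1·(9.385) = 9.3850.

9.3850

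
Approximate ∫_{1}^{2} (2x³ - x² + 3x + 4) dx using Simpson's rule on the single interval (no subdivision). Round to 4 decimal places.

13.6667

S = (b−a)/6 · [f(1) + 4f(1.5) + f(2)] = 0.166667·[8 + 4·13 + 22] = 13.6667.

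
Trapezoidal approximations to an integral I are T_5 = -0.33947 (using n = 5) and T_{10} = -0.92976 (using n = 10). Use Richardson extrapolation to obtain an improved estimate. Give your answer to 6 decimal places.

R = (4·T_{10} − T_5) / 3 = (4·(-0.92976) − (-0.33947))/3 = (-3.37957)/3 = -1.126523.

-1.126523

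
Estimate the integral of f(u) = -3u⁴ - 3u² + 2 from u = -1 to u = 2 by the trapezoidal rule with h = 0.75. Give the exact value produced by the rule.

h = (2 − (-1))/4 = 0.75.
Nodes u₀,…,u₄ = -1, -0.25, 0.5, 1.25, 2.
f(u) = -3u⁴ - 3u² + 2: f₀=-4, f₁=1.80078125, f₂=1.0625, f₃=-10.01171875, f₄=-58.
(h/2)·[f₀ + 2f₁ + 2f₂ + 2f₃ + f₄] = 0.375·(-76.296875) = -28.611328125.

-28.611328125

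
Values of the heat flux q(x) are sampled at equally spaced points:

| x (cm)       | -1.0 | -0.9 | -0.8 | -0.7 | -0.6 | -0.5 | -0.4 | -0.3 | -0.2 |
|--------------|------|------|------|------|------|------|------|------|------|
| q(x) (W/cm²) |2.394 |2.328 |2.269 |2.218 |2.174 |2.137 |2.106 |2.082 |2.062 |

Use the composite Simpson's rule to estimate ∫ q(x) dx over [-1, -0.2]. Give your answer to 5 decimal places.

h = 0.1, n = 8.
(h/3)·[y₀ + 4y₁ + 2y₂ + 4y₃ + 2y₄ + 4y₅ + 2y₆ + 4y₇ + y₈] = 0.033333·(52.614) = 1.75380.

1.75380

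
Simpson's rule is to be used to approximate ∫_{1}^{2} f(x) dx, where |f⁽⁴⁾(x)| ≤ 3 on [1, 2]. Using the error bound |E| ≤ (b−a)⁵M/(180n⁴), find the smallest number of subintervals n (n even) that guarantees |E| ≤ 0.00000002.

32

Need 3/(180n⁴) ≤ 0.00000002.
n⁴ ≥ 3/(180·0.00000002) = 833333 ⇒ n ≥ 30.2138, so the smallest even n is 32. (n must be even for Simpson's rule.)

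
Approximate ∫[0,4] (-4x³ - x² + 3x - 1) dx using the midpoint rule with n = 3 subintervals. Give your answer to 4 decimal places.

h = (4 − 0)/3 = 1.333333.
Midpoints m₁,…,m₃ = 0.666667, 2, 3.333333.
f(m₁)=-0.629630, f(m₂)=-31, f(m₃)=-150.259259.
h·[f(m₁) + f(m₂) + f(m₃)] = 1.333333·(-181.888889) = -242.5185.

-242.5185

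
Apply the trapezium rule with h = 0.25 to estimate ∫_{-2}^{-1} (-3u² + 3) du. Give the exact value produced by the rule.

h = (-1 − (-2))/4 = 0.25.
Nodes u₀,…,u₄ = -2, -1.75, -1.5, -1.25, -1.
f(u) = -3u² + 3: f₀=-9, f₁=-6.1875, f₂=-3.75, f₃=-1.6875, f₄=0.
(h/2)·[f₀ + 2f₁ + 2f₂ + 2f₃ + f₄] = 0.125·(-32.25) = -4.03125.

-4.03125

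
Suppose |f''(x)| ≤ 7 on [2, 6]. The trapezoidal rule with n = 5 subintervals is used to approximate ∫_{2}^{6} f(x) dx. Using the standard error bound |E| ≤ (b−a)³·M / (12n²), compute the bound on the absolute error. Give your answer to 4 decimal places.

|E| ≤ (4)³·7 / (12·5²) = 448/300 = 1.4933.

1.4933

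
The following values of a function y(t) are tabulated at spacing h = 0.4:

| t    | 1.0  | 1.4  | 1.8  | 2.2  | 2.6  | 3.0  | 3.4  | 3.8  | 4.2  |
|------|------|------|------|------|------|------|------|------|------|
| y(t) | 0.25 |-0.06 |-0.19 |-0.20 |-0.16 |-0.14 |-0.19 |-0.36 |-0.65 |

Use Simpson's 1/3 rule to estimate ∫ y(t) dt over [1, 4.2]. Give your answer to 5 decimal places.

h = 0.4, n = 8.
(h/3)·[y₀ + 4y₁ + 2y₂ + 4y₃ + 2y₄ + 4y₅ + 2y₆ + 4y₇ + y₈] = 0.133333·(-4.52) = -0.60267.

-0.60267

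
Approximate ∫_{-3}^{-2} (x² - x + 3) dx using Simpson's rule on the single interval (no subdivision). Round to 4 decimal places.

11.8333

S = (b−a)/6 · [f(-3) + 4f(-2.5) + f(-2)] = 0.166667·[15 + 4·11.75 + 9] = 11.8333.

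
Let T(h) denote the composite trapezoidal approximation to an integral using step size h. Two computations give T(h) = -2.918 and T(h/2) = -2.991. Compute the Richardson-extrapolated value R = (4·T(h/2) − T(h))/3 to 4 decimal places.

R = (4·T(h/2) − T(h)) / 3 = (4·(-2.991) − (-2.918))/3 = (-9.046)/3 = -3.0153.

-3.0153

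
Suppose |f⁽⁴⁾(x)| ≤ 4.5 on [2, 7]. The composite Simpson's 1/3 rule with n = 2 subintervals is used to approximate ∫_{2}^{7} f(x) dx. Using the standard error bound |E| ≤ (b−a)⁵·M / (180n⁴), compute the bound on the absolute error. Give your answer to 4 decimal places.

|E| ≤ (5)⁵·4.5 / (180·2⁴) = 14062.5/2880 = 4.8828.

4.8828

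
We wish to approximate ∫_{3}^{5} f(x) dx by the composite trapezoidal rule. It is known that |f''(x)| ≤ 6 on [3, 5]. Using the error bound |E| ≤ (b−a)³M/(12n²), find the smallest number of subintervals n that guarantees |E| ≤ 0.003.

37

Need 48/(12n²) ≤ 0.003.
n² ≥ 48/(12·0.003) = 1333.33 ⇒ n ≥ 36.5148, so the smallest n is 37.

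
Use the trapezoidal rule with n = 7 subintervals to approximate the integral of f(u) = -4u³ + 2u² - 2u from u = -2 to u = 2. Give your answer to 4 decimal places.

h = (2 − (-2))/7 = 0.571429.
Nodes u₀,…,u₇ = -2, -1.428571, -0.857143, -0.285714, 0.285714, 0.857143, 1.428571, 2.
f(u) = -4u³ + 2u² - 2u: f₀=44, f₁=18.600583, f₂=5.702624, f₃=0.827988, f₄=-0.501458, f₅=-2.763848, f₆=-10.437318, f₇=-28.
(h/2)·[f₀ + 2f₁ + 2f₂ + 2f₃ + 2f₄ + 2f₅ + 2f₆ + f₇] = 0.285714·(38.857143) = 11.1020.

11.1020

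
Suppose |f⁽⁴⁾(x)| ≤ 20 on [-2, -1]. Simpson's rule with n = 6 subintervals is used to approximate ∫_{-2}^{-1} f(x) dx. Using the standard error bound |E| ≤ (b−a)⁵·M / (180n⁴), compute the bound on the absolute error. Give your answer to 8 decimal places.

|E| ≤ (1)⁵·20 / (180·6⁴) = 20/233280 = 0.00008573.

0.00008573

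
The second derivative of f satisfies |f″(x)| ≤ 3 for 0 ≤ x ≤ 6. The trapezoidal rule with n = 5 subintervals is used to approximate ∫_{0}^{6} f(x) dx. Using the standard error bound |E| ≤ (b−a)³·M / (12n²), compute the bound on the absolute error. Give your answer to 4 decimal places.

2.1600

|E| ≤ (6)³·3 / (12·5²) = 648/300 = 2.1600.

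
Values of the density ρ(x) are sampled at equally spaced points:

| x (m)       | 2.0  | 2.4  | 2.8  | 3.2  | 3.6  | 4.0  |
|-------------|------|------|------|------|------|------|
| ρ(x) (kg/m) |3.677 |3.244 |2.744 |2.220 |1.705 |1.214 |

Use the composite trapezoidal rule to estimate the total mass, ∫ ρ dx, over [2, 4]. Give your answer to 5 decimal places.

4.94340

h = 0.4, n = 5.
(h/2)·[y₀ + 2y₁ + 2y₂ + 2y₃ + 2y₄ + y₅] = 0.2·(24.717) = 4.94340.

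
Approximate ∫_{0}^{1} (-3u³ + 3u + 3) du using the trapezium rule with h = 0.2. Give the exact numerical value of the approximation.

3.72

h = (1 − 0)/5 = 0.2.
Nodes u₀,…,u₅ = 0, 0.2, 0.4, 0.6, 0.8, 1.
f(u) = -3u³ + 3u + 3: f₀=3, f₁=3.576, f₂=4.008, f₃=4.152, f₄=3.864, f₅=3.
(h/2)·[f₀ + 2f₁ + 2f₂ + 2f₃ + 2f₄ + f₅] = 0.1·(37.2) = 3.72.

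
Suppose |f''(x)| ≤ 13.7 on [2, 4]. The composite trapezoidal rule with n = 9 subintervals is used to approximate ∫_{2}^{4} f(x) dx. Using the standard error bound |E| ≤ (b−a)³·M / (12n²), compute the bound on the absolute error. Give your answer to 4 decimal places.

|E| ≤ (2)³·13.7 / (12·9²) = 109.6/972 = 0.1128.

0.1128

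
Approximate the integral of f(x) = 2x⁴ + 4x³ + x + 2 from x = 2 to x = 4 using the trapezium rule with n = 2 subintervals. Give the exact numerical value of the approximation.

h = (4 − 2)/2 = 1.
Nodes x₀,…,x₂ = 2, 3, 4.
f(x) = 2x⁴ + 4x³ + x + 2: f₀=68, f₁=275, f₂=774.
(h/2)·[f₀ + 2f₁ + f₂] = 0.5·(1392) = 696.

696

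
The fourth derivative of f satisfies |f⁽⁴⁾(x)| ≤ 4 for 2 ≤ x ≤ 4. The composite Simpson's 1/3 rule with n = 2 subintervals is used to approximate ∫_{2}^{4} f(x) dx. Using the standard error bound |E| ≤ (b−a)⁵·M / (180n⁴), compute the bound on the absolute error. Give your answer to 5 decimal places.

0.04444

|E| ≤ (2)⁵·4 / (180·2⁴) = 128/2880 = 0.04444.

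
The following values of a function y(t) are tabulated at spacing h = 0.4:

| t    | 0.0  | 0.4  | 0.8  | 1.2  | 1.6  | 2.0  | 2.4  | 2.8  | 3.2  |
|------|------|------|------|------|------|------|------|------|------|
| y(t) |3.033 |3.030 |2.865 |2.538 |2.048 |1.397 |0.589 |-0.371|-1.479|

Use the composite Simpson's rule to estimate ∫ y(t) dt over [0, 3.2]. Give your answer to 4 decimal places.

5.1912

h = 0.4, n = 8.
(h/3)·[y₀ + 4y₁ + 2y₂ + 4y₃ + 2y₄ + 4y₅ + 2y₆ + 4y₇ + y₈] = 0.133333·(38.934) = 5.1912.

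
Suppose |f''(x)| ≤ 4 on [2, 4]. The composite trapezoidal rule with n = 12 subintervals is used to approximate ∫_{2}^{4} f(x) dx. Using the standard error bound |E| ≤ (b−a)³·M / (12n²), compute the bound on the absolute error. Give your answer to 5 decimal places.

|E| ≤ (2)³·4 / (12·12²) = 32/1728 = 0.01852.

0.01852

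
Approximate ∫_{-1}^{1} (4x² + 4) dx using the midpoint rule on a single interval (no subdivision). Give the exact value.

8

M = (b−a)·f(0) = 2·(4) = 8.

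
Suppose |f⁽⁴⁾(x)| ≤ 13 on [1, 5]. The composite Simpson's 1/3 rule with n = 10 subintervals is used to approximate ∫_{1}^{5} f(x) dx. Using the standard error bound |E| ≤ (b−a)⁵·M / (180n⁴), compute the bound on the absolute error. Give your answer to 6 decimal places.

|E| ≤ (4)⁵·13 / (180·10⁴) = 13312/1800000 = 0.007396.

0.007396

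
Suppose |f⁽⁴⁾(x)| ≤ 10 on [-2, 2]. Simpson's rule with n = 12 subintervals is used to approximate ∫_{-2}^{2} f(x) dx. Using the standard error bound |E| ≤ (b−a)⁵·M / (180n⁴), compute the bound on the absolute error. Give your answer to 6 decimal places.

0.002743

|E| ≤ (4)⁵·10 / (180·12⁴) = 10240/3732480 = 0.002743.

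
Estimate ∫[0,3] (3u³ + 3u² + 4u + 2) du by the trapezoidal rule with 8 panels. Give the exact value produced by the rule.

h = (3 − 0)/8 = 0.375.
Nodes u₀,…,u₈ = 0, 0.375, 0.75, 1.125, 1.5, 1.875, 2.25, 2.625, 3.
f(u) = 3u³ + 3u² + 4u + 2: f₀=2, f₁=4.080078125, f₂=7.953125, f₃=14.568359375, f₄=24.875, f₅=39.822265625, f₆=60.359375, f₇=87.435546875, f₈=122.
(h/2)·[f₀ + 2f₁ + 2f₂ + 2f₃ + 2f₄ + 2f₅ + 2f₆ + 2f₇ + f₈] = 0.1875·(602.1875) = 112.91015625.

112.91015625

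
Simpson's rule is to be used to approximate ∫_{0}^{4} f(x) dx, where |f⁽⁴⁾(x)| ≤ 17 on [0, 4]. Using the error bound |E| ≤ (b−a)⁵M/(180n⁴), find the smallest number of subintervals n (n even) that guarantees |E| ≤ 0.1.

Need 17408/(180n⁴) ≤ 0.1.
n⁴ ≥ 17408/(180·0.1) = 967.111 ⇒ n ≥ 5.5766, so the smallest even n is 6. (n must be even for Simpson's rule.)

6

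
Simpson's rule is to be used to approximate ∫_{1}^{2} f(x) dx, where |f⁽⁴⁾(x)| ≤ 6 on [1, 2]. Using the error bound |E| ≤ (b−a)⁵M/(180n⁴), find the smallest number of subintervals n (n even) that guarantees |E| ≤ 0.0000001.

26

Need 6/(180n⁴) ≤ 0.0000001.
n⁴ ≥ 6/(180·0.0000001) = 333333 ⇒ n ≥ 24.0281, so the smallest even n is 26. (n must be even for Simpson's rule.)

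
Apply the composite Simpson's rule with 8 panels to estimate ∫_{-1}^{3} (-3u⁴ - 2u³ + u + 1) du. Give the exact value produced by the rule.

h = (3 − (-1))/8 = 0.5.
Nodes u₀,…,u₈ = -1, -0.5, 0, 0.5, 1, 1.5, 2, 2.5, 3.
f(u) = -3u⁴ - 2u³ + u + 1: f₀=-1, f₁=0.5625, f₂=1, f₃=1.0625, f₄=-3, f₅=-19.4375, f₆=-61, f₇=-144.9375, f₈=-293.
(h/3)·[f₀ + 4f₁ + 2f₂ + 4f₃ + 2f₄ + 4f₅ + 2f₆ + 4f₇ + f₈] = 0.166667·(-1071) = -178.5.

-178.5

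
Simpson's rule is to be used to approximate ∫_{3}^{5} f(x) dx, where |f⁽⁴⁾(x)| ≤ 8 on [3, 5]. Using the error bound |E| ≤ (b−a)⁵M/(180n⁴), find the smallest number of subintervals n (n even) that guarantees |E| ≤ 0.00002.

18

Need 256/(180n⁴) ≤ 0.00002.
n⁴ ≥ 256/(180·0.00002) = 71111.1 ⇒ n ≥ 16.3299, so the smallest even n is 18. (n must be even for Simpson's rule.)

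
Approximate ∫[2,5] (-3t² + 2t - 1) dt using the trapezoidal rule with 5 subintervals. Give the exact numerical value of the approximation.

-99.54

h = (5 − 2)/5 = 0.6.
Nodes t₀,…,t₅ = 2, 2.6, 3.2, 3.8, 4.4, 5.
f(t) = -3t² + 2t - 1: f₀=-9, f₁=-16.08, f₂=-25.32, f₃=-36.72, f₄=-50.28, f₅=-66.
(h/2)·[f₀ + 2f₁ + 2f₂ + 2f₃ + 2f₄ + f₅] = 0.3·(-331.8) = -99.54.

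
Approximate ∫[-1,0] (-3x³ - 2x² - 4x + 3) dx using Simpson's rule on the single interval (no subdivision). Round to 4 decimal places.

S = (b−a)/6 · [f(-1) + 4f(-0.5) + f(0)] = 0.166667·[8 + 4·4.875 + 3] = 5.0833.

5.0833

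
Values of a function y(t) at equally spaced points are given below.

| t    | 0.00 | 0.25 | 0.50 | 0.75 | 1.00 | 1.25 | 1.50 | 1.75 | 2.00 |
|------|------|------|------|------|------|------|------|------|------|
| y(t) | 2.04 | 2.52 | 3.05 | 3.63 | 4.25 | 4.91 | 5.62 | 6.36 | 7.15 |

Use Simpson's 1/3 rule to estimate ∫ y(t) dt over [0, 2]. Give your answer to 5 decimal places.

h = 0.25, n = 8.
(h/3)·[y₀ + 4y₁ + 2y₂ + 4y₃ + 2y₄ + 4y₅ + 2y₆ + 4y₇ + y₈] = 0.083333·(104.71) = 8.72583.

8.72583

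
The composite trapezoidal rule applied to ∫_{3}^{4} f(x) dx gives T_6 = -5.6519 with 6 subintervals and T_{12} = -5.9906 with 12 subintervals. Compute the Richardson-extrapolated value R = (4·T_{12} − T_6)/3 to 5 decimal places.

-6.10350

R = (4·T_{12} − T_6) / 3 = (4·(-5.9906) − (-5.6519))/3 = (-18.3105)/3 = -6.10350.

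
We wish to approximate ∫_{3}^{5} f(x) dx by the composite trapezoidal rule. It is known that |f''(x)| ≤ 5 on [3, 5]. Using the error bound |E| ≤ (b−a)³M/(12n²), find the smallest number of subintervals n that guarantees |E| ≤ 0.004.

29

Need 40/(12n²) ≤ 0.004.
n² ≥ 40/(12·0.004) = 833.333 ⇒ n ≥ 28.8675, so the smallest n is 29.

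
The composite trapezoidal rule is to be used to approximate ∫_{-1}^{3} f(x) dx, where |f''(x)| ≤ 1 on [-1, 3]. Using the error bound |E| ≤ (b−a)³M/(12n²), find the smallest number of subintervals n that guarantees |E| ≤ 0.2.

Need 64/(12n²) ≤ 0.2.
n² ≥ 64/(12·0.2) = 26.6667 ⇒ n ≥ 5.1640, so the smallest n is 6.

6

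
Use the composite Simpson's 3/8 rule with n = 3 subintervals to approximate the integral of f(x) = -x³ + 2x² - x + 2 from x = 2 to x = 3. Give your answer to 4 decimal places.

h = (3 − 2)/3 = 0.333333.
Nodes x₀,…,x₃ = 2, 2.333333, 2.666667, 3.
f(x) = -x³ + 2x² - x + 2: f₀=0, f₁=-2.148148, f₂=-5.407407, f₃=-10.
(3h/8)·[f₀ + 3f₁ + 3f₂ + f₃] = 0.125·(-32.666667) = -4.0833.

-4.0833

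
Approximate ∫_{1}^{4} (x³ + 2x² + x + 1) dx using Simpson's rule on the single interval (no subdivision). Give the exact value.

116.25

S = (b−a)/6 · [f(1) + 4f(2.5) + f(4)] = 0.5·[5 + 4·31.625 + 101] = 116.25.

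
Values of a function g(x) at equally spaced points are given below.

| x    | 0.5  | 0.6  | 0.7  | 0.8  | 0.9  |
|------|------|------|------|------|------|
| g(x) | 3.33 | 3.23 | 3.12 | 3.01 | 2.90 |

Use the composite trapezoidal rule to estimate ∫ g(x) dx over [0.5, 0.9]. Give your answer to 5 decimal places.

h = 0.1, n = 4.
(h/2)·[y₀ + 2y₁ + 2y₂ + 2y₃ + y₄] = 0.05·(24.95) = 1.24750.

1.24750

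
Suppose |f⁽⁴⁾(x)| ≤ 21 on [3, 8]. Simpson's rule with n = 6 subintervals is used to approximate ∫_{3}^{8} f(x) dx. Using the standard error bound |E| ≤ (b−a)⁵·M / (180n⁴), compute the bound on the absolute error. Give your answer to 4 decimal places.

|E| ≤ (5)⁵·21 / (180·6⁴) = 65625/233280 = 0.2813.

0.2813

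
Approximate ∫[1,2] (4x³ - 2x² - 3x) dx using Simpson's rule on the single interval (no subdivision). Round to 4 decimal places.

S = (b−a)/6 · [f(1) + 4f(1.5) + f(2)] = 0.166667·[(-1) + 4·4.5 + 18] = 5.8333.

5.8333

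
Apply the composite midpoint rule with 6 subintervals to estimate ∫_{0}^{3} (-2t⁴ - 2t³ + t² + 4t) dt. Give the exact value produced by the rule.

h = (3 − 0)/6 = 0.5.
Midpoints m₁,…,m₆ = 0.25, 0.75, 1.25, 1.75, 2.25, 2.75.
f(m₁)=1.0234375, f(m₂)=2.0859375, f(m₃)=-2.2265625, f(m₄)=-19.4140625, f(m₅)=-59.9765625, f(m₆)=-137.4140625.
h·[f(m₁) + f(m₂) + f(m₃) + f(m₄) + f(m₅) + f(m₆)] = 0.5·(-215.921875) = -107.9609375.

-107.9609375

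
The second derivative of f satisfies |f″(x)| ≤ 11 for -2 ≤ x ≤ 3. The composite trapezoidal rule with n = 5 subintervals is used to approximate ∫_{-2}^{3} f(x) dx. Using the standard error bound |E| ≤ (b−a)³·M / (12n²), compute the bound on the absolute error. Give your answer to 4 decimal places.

4.5833

|E| ≤ (5)³·11 / (12·5²) = 1375/300 = 4.5833.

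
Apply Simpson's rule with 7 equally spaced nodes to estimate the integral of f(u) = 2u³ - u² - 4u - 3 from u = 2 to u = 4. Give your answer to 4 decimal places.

71.3333

h = (4 − 2)/6 = 0.333333.
Nodes u₀,…,u₆ = 2, 2.333333, 2.666667, 3, 3.333333, 3.666667, 4.
f(u) = 2u³ - u² - 4u - 3: f₀=1, f₁=7.629630, f₂=17.148148, f₃=30, f₄=46.629630, f₅=67.481481, f₆=93.
(h/3)·[f₀ + 4f₁ + 2f₂ + 4f₃ + 2f₄ + 4f₅ + f₆] = 0.111111·(642) = 71.3333.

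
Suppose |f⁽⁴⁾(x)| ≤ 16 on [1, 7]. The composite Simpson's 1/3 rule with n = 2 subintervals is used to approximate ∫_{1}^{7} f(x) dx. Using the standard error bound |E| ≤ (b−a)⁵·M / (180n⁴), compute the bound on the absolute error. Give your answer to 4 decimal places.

43.2000

|E| ≤ (6)⁵·16 / (180·2⁴) = 124416/2880 = 43.2000.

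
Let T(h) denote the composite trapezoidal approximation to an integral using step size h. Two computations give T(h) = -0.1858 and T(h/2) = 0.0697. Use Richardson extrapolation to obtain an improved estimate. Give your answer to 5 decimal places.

R = (4·T(h/2) − T(h)) / 3 = (4·0.0697 − (-0.1858))/3 = (0.4646)/3 = 0.15487.

0.15487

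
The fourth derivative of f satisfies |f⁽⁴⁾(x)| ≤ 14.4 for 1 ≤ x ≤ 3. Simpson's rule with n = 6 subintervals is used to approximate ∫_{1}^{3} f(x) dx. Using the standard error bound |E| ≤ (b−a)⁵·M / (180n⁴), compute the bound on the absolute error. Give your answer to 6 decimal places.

0.001975

|E| ≤ (2)⁵·14.4 / (180·6⁴) = 460.8/233280 = 0.001975.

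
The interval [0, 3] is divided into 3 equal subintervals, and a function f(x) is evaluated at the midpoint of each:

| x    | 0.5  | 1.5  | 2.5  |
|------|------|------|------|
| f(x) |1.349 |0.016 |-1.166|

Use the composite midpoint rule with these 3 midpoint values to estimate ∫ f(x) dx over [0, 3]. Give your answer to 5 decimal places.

h = 1, n = 3.
h·[y(m₁) + y(m₂) + y(m₃)] = 1·(0.199) = 0.19900.

0.19900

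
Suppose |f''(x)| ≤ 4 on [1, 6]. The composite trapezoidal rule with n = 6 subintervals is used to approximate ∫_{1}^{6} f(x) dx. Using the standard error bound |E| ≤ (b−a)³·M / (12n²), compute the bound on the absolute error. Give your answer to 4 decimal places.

|E| ≤ (5)³·4 / (12·6²) = 500/432 = 1.1574.

1.1574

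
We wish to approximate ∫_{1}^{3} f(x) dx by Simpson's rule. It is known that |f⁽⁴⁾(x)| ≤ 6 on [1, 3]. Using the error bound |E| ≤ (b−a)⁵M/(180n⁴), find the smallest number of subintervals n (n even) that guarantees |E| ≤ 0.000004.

24

Need 192/(180n⁴) ≤ 0.000004.
n⁴ ≥ 192/(180·0.000004) = 266667 ⇒ n ≥ 22.7244, so the smallest even n is 24. (n must be even for Simpson's rule.)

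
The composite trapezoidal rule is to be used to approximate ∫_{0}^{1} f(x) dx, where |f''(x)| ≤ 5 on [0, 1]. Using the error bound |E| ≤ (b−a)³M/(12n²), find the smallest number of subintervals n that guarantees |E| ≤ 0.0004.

33

Need 5/(12n²) ≤ 0.0004.
n² ≥ 5/(12·0.0004) = 1041.67 ⇒ n ≥ 32.2749, so the smallest n is 33.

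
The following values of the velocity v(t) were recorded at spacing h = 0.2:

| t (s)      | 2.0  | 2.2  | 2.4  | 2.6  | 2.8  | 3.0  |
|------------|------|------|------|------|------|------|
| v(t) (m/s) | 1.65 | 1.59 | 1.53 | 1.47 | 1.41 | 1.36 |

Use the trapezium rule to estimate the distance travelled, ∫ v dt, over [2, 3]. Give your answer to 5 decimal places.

1.50100

h = 0.2, n = 5.
(h/2)·[y₀ + 2y₁ + 2y₂ + 2y₃ + 2y₄ + y₅] = 0.1·(15.01) = 1.50100.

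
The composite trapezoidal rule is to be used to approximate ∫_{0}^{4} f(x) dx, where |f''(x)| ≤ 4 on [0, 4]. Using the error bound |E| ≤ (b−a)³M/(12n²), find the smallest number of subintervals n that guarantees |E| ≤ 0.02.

33

Need 256/(12n²) ≤ 0.02.
n² ≥ 256/(12·0.02) = 1066.67 ⇒ n ≥ 32.6599, so the smallest n is 33.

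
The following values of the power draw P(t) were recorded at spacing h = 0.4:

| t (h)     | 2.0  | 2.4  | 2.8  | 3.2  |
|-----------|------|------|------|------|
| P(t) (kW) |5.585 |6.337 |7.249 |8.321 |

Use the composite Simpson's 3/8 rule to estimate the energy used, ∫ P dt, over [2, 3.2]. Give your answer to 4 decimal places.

8.1996

h = 0.4, n = 3.
(3h/8)·[y₀ + 3y₁ + 3y₂ + y₃] = 0.15·(54.664) = 8.1996.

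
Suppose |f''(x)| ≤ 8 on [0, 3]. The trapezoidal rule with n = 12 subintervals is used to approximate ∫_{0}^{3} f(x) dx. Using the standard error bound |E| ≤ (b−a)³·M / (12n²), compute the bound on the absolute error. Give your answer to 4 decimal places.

|E| ≤ (3)³·8 / (12·12²) = 216/1728 = 0.1250.

0.1250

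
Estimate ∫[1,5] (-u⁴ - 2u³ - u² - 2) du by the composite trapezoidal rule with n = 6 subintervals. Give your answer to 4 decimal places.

-1010.1070

h = (5 − 1)/6 = 0.666667.
Nodes u₀,…,u₆ = 1, 1.666667, 2.333333, 3, 3.666667, 4.333333, 5.
f(u) = -u⁴ - 2u³ - u² - 2: f₀=-6, f₁=-21.753086, f₂=-62.493827, f₃=-146, f₄=-294.790123, f₅=-536.123457, f₆=-902.
(h/2)·[f₀ + 2f₁ + 2f₂ + 2f₃ + 2f₄ + 2f₅ + f₆] = 0.333333·(-3030.320988) = -1010.1070.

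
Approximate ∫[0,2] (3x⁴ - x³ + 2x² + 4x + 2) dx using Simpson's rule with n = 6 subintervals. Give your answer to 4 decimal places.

h = (2 − 0)/6 = 0.333333.
Nodes x₀,…,x₆ = 0, 0.333333, 0.666667, 1, 1.333333, 1.666667, 2.
f(x) = 3x⁴ - x³ + 2x² + 4x + 2: f₀=2, f₁=3.555556, f₂=5.851852, f₃=10, f₄=18, f₅=32.740741, f₆=58.
(h/3)·[f₀ + 4f₁ + 2f₂ + 4f₃ + 2f₄ + 4f₅ + f₆] = 0.111111·(292.888889) = 32.5432.

32.5432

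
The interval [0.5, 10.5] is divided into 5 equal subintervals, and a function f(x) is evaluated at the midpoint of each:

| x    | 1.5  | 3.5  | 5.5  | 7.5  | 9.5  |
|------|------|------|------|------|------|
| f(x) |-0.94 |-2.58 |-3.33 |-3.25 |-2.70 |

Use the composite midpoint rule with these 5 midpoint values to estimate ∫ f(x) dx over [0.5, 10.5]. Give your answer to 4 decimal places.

-25.6000

h = 2, n = 5.
h·[y(m₁) + y(m₂) + y(m₃) + y(m₄) + y(m₅)] = 2·(-12.80) = -25.6000.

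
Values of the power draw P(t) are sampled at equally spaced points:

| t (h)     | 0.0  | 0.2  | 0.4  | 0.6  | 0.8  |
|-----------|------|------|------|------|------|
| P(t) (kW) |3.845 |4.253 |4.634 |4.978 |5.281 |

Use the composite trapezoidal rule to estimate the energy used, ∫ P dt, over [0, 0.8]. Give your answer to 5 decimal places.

h = 0.2, n = 4.
(h/2)·[y₀ + 2y₁ + 2y₂ + 2y₃ + y₄] = 0.1·(36.856) = 3.68560.

3.68560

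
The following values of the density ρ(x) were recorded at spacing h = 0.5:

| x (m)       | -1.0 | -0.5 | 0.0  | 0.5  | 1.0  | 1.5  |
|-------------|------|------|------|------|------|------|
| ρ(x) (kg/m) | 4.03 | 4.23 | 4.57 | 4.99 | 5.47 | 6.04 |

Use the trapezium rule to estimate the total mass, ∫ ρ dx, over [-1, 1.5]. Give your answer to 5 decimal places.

h = 0.5, n = 5.
(h/2)·[y₀ + 2y₁ + 2y₂ + 2y₃ + 2y₄ + y₅] = 0.25·(48.59) = 12.14750.

12.14750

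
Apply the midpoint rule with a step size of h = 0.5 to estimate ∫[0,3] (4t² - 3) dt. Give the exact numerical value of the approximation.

h = (3 − 0)/6 = 0.5.
Midpoints m₁,…,m₆ = 0.25, 0.75, 1.25, 1.75, 2.25, 2.75.
f(m₁)=-2.75, f(m₂)=-0.75, f(m₃)=3.25, f(m₄)=9.25, f(m₅)=17.25, f(m₆)=27.25.
h·[f(m₁) + f(m₂) + f(m₃) + f(m₄) + f(m₅) + f(m₆)] = 0.5·(53.5) = 26.75.

26.75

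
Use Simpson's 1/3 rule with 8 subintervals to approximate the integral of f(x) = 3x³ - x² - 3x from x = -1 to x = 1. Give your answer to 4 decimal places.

h = (1 − (-1))/8 = 0.25.
Nodes x₀,…,x₈ = -1, -0.75, -0.5, -0.25, 0, 0.25, 0.5, 0.75, 1.
f(x) = 3x³ - x² - 3x: f₀=-1, f₁=0.421875, f₂=0.875, f₃=0.640625, f₄=0, f₅=-0.765625, f₆=-1.375, f₇=-1.546875, f₈=-1.
(h/3)·[f₀ + 4f₁ + 2f₂ + 4f₃ + 2f₄ + 4f₅ + 2f₆ + 4f₇ + f₈] = 0.083333·(-8) = -0.6667.

-0.6667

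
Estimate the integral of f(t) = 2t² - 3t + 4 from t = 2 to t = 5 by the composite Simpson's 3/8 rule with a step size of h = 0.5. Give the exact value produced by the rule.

58.5

h = (5 − 2)/6 = 0.5.
Nodes t₀,…,t₆ = 2, 2.5, 3, 3.5, 4, 4.5, 5.
f(t) = 2t² - 3t + 4: f₀=6, f₁=9, f₂=13, f₃=18, f₄=24, f₅=31, f₆=39.
(3h/8)·[f₀ + 3f₁ + 3f₂ + 2f₃ + 3f₄ + 3f₅ + f₆] = 0.1875·(312) = 58.5.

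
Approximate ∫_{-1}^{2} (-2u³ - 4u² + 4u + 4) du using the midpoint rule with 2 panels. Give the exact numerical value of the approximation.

2.4375

h = (2 − (-1))/2 = 1.5.
Midpoints m₁,…,m₂ = -0.25, 1.25.
f(m₁)=2.78125, f(m₂)=-1.15625.
h·[f(m₁) + f(m₂)] = 1.5·(1.625) = 2.4375.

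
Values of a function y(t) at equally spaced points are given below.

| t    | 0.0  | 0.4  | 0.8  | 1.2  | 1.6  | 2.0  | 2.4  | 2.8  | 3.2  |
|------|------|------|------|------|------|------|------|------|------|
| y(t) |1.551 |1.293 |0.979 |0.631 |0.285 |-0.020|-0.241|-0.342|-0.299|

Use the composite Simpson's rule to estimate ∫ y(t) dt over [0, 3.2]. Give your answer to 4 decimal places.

1.2728

h = 0.4, n = 8.
(h/3)·[y₀ + 4y₁ + 2y₂ + 4y₃ + 2y₄ + 4y₅ + 2y₆ + 4y₇ + y₈] = 0.133333·(9.546) = 1.2728.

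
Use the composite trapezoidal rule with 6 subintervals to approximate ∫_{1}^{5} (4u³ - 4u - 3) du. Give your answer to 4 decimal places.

h = (5 − 1)/6 = 0.666667.
Nodes u₀,…,u₆ = 1, 1.666667, 2.333333, 3, 3.666667, 4.333333, 5.
f(u) = 4u³ - 4u - 3: f₀=-3, f₁=8.851852, f₂=38.481481, f₃=93, f₄=179.518519, f₅=305.148148, f₆=477.
(h/2)·[f₀ + 2f₁ + 2f₂ + 2f₃ + 2f₄ + 2f₅ + f₆] = 0.333333·(1724) = 574.6667.

574.6667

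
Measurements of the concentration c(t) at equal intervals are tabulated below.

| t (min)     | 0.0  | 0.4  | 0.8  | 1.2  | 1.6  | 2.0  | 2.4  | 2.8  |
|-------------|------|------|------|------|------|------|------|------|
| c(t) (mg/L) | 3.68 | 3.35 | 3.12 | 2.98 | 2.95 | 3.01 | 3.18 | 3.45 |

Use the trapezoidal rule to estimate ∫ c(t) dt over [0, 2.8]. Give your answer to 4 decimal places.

8.8620

h = 0.4, n = 7.
(h/2)·[y₀ + 2y₁ + 2y₂ + 2y₃ + 2y₄ + 2y₅ + 2y₆ + y₇] = 0.2·(44.31) = 8.8620.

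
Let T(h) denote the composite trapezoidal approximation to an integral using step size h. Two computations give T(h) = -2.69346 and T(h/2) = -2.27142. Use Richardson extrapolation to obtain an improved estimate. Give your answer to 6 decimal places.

-2.130740

R = (4·T(h/2) − T(h)) / 3 = (4·(-2.27142) − (-2.69346))/3 = (-6.39222)/3 = -2.130740.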